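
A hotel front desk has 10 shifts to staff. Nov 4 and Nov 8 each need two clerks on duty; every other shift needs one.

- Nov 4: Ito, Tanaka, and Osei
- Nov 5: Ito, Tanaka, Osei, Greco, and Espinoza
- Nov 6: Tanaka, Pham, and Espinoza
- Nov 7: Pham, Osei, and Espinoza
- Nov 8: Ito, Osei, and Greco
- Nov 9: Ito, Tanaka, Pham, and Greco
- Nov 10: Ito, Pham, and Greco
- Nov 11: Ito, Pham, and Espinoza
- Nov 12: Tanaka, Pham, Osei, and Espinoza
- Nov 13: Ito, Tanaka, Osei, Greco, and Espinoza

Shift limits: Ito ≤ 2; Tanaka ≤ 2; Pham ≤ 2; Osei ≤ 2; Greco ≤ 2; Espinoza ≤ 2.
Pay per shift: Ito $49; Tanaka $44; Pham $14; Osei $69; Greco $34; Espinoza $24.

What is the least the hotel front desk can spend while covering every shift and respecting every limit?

Picking the cheapest available clerk for each shift independently would cost $308, but that ignores the shift limits.
An optimal schedule: Nov 4→Ito+Tanaka, Nov 5→Greco, Nov 6→Tanaka, Nov 7→Pham, Nov 8→Ito+Osei, Nov 9→Greco, Nov 10→Pham, Nov 11→Espinoza, Nov 12→Osei, Nov 13→Espinoza.
Total: 49 + 44 + 34 + 44 + 14 + 49 + 69 + 34 + 14 + 24 + 69 + 24 = $468.

$468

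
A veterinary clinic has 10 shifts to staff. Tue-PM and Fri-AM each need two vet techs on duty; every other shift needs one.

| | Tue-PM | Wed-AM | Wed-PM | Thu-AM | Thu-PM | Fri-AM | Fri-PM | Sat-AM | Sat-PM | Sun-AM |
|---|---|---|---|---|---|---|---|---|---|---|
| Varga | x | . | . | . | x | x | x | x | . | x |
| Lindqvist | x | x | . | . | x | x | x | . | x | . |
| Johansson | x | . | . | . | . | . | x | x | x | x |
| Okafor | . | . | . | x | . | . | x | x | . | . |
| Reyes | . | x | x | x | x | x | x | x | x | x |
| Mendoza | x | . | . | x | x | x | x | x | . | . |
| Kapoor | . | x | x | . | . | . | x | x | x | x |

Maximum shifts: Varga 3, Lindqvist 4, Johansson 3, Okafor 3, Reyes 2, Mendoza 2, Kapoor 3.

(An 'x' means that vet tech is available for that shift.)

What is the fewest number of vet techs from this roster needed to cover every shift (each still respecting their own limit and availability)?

4

12 slots to fill and no one can take more than 4, so at least ⌈12/4⌉ = 3 vet techs are needed.
Any 3 vet techs together have capacity at most 4+3+3 = 10 < 12 slots, so 3 can never suffice.
Varga, Lindqvist, Johansson, and Reyes alone can cover everything: Tue-PM→Varga+Lindqvist, Wed-AM→Lindqvist, Wed-PM→Reyes, Thu-AM→Reyes, Thu-PM→Varga, Fri-AM→Varga+Lindqvist, Fri-PM→Johansson, Sat-AM→Johansson, Sat-PM→Lindqvist, Sun-AM→Johansson.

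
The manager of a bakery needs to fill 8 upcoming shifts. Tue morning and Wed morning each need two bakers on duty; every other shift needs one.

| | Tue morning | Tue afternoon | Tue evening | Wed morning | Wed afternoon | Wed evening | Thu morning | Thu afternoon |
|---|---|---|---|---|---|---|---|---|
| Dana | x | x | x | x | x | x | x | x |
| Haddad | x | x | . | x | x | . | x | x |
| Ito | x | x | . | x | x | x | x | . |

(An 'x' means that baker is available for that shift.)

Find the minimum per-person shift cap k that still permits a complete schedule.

4

With 3 bakers and 10 worker-slots to fill, someone must work at least ⌈10/3⌉ = 4 shifts, so k ≥ 4.
k = 4 works: Tue morning→Dana+Haddad, Tue afternoon→Haddad, Tue evening→Dana, Wed morning→Haddad+Ito, Wed afternoon→Haddad, Wed evening→Dana, Thu morning→Ito, Thu afternoon→Dana.
Loads: Dana 4, Haddad 4, Ito 2 — all ≤ 4.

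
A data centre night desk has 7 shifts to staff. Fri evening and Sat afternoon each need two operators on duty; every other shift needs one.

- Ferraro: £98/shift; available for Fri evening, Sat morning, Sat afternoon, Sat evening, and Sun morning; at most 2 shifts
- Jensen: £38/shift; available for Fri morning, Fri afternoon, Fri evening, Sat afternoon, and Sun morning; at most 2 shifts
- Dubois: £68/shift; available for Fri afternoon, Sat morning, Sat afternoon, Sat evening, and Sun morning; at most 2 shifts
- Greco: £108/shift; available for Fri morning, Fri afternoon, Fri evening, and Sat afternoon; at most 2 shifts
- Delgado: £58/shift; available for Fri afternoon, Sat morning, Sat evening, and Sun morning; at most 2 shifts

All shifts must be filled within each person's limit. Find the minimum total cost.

Picking the cheapest available operator for each shift independently would cost £472, but that ignores the shift limits.
An optimal schedule: Fri morning→Jensen, Fri afternoon→Dubois, Fri evening→Jensen+Ferraro, Sat morning→Delgado, Sat afternoon→Ferraro+Greco, Sat evening→Delgado, Sun morning→Dubois.
Total: 38 + 68 + 38 + 98 + 58 + 98 + 108 + 58 + 68 = £632.

£632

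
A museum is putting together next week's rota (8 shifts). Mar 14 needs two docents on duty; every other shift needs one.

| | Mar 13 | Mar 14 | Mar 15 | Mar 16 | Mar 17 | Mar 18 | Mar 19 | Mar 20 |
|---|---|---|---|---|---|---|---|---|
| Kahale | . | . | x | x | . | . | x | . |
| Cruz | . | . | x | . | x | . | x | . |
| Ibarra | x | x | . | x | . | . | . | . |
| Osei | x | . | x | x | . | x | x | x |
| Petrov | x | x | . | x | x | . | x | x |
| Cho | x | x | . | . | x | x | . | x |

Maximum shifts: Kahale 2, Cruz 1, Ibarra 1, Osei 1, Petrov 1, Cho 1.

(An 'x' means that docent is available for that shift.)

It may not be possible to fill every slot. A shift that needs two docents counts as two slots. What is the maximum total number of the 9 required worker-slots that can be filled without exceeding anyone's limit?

7

Total capacity across all docents is 2+1+1+1+1+1 = 7, and 9 slots are needed, so at most 7 can be filled.
An assignment achieving 7: Mar 14→Ibarra+Petrov, Mar 15→Kahale, Mar 16→Kahale, Mar 17→Cruz, Mar 18→Osei, Mar 20→Cho.
Loads: Kahale 2/2, Cruz 1/1, Ibarra 1/1, Osei 1/1, Petrov 1/1, Cho 1/1.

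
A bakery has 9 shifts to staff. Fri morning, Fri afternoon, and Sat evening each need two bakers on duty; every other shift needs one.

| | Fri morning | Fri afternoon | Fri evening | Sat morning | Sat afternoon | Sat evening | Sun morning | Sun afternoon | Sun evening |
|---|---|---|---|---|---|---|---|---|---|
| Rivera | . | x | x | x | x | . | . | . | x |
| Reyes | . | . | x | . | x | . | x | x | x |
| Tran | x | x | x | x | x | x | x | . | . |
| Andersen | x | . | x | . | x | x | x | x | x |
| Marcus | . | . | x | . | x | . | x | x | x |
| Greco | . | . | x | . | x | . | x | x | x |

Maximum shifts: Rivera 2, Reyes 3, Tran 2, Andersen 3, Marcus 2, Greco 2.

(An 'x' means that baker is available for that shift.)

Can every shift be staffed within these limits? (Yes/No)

No

Total capacity is 14 and 12 slots are needed, so capacity alone doesn't rule it out.
Shifts {Fri morning, Fri afternoon, Sat evening} need 6 worker-slots in total, but the bakers available for any of those shifts (Rivera, Tran, and Andersen) can supply at most 5 among them. So no valid schedule exists.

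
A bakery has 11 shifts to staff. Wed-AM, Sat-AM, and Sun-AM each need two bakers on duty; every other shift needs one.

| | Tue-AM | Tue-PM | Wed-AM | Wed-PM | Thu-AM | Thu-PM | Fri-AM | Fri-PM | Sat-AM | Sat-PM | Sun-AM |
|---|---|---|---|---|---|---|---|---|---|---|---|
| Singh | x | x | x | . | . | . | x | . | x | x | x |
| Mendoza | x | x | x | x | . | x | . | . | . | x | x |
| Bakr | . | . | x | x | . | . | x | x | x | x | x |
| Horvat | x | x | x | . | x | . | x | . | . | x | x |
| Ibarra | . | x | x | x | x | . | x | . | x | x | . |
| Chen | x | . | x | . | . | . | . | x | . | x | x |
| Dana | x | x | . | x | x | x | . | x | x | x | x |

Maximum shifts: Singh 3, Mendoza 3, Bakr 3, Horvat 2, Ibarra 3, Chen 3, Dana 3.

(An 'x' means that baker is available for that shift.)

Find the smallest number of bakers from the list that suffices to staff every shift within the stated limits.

5

14 slots to fill and no one can take more than 3, so at least ⌈14/3⌉ = 5 bakers are needed.
Singh, Mendoza, Bakr, Horvat, and Ibarra alone can cover everything: Tue-AM→Singh, Tue-PM→Singh, Wed-AM→Horvat+Ibarra, Wed-PM→Mendoza, Thu-AM→Horvat, Thu-PM→Mendoza, Fri-AM→Ibarra, Fri-PM→Bakr, Sat-AM→Singh+Bakr, Sat-PM→Ibarra, Sun-AM→Mendoza+Bakr.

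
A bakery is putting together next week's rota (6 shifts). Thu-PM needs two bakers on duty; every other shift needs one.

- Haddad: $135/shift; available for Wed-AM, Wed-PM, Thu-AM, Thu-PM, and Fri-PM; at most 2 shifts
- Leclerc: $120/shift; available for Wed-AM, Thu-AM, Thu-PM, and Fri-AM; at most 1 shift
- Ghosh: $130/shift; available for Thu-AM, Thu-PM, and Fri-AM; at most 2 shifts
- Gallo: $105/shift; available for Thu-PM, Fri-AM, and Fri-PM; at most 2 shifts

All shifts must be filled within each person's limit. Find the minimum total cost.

Wed-PM can only be covered by Haddad, so that assignment is forced.
Picking the cheapest available baker for each shift independently would cost $810, but that ignores the shift limits.
An optimal schedule: Wed-AM→Haddad, Wed-PM→Haddad, Thu-AM→Leclerc, Thu-PM→Ghosh+Gallo, Fri-AM→Ghosh, Fri-PM→Gallo.
Total: 135 + 135 + 120 + 130 + 105 + 130 + 105 = $860.

$860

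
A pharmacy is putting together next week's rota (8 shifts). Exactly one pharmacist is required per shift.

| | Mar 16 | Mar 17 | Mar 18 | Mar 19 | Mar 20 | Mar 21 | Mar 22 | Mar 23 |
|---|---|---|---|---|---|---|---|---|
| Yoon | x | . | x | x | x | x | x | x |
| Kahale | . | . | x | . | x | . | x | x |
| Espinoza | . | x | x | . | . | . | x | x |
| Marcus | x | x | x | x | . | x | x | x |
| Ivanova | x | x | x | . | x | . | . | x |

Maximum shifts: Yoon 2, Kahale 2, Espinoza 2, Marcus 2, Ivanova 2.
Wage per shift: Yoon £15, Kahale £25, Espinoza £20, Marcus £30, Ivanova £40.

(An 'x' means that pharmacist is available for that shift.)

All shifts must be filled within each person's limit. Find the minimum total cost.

£180

Picking the cheapest available pharmacist for each shift independently would cost £125, but that ignores the shift limits.
An optimal schedule: Mar 16→Marcus, Mar 17→Espinoza, Mar 18→Espinoza, Mar 19→Yoon, Mar 20→Kahale, Mar 21→Yoon, Mar 22→Kahale, Mar 23→Marcus.
Total: 30 + 20 + 20 + 15 + 25 + 15 + 25 + 30 = £180.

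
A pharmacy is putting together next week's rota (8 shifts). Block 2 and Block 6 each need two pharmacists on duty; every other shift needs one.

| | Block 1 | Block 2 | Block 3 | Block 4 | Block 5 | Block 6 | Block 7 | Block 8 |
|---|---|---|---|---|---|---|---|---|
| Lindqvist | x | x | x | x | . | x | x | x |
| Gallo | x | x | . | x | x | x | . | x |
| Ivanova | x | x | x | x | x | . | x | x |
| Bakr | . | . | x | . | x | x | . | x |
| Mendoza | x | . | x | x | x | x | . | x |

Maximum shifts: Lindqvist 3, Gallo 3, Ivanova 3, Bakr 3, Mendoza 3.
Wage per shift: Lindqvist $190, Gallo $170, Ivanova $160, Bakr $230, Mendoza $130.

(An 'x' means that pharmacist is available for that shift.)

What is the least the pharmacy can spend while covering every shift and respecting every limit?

Picking the cheapest available pharmacist for each shift independently would cost $1440, but that ignores the shift limits.
An optimal schedule: Block 1→Mendoza, Block 2→Ivanova+Gallo, Block 3→Mendoza, Block 4→Mendoza, Block 5→Ivanova, Block 6→Gallo+Lindqvist, Block 7→Ivanova, Block 8→Gallo.
Total: 130 + 160 + 170 + 130 + 130 + 160 + 170 + 190 + 160 + 170 = $1570.

$1570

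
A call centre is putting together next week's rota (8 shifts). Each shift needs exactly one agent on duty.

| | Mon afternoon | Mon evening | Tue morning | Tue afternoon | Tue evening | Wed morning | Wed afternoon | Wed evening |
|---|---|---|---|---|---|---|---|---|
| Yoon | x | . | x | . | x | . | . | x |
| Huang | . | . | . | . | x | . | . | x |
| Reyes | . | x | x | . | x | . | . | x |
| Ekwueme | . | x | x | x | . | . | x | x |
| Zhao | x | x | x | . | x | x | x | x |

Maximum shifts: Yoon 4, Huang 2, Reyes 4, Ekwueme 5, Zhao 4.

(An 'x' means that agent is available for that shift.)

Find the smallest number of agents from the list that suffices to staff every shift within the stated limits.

2

8 slots to fill and no one can take more than 5, so at least ⌈8/5⌉ = 2 agents are needed.
Ekwueme and Zhao alone can cover everything: Mon afternoon→Zhao, Mon evening→Ekwueme, Tue morning→Ekwueme, Tue afternoon→Ekwueme, Tue evening→Zhao, Wed morning→Zhao, Wed afternoon→Ekwueme, Wed evening→Ekwueme.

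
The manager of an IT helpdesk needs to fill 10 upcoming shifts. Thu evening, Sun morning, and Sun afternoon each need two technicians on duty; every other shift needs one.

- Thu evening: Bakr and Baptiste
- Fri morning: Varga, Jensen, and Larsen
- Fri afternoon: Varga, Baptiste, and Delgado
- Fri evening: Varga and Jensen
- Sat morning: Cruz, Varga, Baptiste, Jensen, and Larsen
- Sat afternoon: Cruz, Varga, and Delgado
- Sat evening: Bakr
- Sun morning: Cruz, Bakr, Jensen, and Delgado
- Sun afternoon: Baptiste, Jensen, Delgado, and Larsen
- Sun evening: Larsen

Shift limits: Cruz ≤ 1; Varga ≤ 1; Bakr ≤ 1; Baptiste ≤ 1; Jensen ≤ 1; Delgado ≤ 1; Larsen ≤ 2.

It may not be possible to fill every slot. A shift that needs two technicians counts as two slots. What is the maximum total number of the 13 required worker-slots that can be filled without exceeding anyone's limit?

8

Total capacity across all technicians is 1+1+1+1+1+1+2 = 8, and 13 slots are needed, so at most 8 can be filled.
An assignment achieving 8: Thu evening→Baptiste, Fri morning→Jensen, Fri afternoon→Delgado, Fri evening→Varga, Sat afternoon→Cruz, Sat evening→Bakr, Sun afternoon→Larsen, Sun evening→Larsen.
Loads: Cruz 1/1, Varga 1/1, Bakr 1/1, Baptiste 1/1, Jensen 1/1, Delgado 1/1, Larsen 2/2.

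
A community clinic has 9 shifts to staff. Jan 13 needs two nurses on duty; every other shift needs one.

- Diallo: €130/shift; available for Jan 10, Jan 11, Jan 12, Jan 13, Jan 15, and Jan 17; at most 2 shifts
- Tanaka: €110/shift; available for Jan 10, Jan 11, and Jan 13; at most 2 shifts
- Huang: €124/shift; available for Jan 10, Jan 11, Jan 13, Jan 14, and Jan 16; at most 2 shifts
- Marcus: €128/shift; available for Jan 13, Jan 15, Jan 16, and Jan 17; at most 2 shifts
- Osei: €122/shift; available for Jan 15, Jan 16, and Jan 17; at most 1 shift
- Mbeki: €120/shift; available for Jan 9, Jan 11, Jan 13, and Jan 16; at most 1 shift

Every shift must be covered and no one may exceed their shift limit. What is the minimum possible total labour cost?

Jan 9 can only be covered by Mbeki, so that assignment is forced.
Jan 12 can only be covered by Diallo, so that assignment is forced.
Jan 14 can only be covered by Huang, so that assignment is forced.
Picking the cheapest available nurse for each shift independently would cost €1188, but that ignores the shift limits.
An optimal schedule: Jan 9→Mbeki, Jan 10→Diallo, Jan 11→Tanaka, Jan 12→Diallo, Jan 13→Tanaka+Huang, Jan 14→Huang, Jan 15→Marcus, Jan 16→Osei, Jan 17→Marcus.
Total: 120 + 130 + 110 + 130 + 110 + 124 + 124 + 128 + 122 + 128 = €1226.

€1226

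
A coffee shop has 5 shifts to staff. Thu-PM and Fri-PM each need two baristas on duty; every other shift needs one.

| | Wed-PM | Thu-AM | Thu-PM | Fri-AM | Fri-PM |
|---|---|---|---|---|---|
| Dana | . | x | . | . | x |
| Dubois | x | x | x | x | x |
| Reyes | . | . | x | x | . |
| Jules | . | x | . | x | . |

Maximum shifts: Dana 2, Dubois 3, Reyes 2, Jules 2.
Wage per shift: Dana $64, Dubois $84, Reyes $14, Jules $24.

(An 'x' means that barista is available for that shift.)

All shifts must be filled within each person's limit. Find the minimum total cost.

$368

Wed-PM can only be covered by Dubois, so that assignment is forced.
Thu-PM can only be covered by Dubois and Reyes, so that assignment is forced.
Fri-PM can only be covered by Dana and Dubois, so that assignment is forced.
Picking the cheapest available barista for each shift independently would cost $368, and that bound is achievable.
An optimal schedule: Wed-PM→Dubois, Thu-AM→Jules, Thu-PM→Reyes+Dubois, Fri-AM→Reyes, Fri-PM→Dana+Dubois.
Total: 84 + 24 + 14 + 84 + 14 + 64 + 84 = $368.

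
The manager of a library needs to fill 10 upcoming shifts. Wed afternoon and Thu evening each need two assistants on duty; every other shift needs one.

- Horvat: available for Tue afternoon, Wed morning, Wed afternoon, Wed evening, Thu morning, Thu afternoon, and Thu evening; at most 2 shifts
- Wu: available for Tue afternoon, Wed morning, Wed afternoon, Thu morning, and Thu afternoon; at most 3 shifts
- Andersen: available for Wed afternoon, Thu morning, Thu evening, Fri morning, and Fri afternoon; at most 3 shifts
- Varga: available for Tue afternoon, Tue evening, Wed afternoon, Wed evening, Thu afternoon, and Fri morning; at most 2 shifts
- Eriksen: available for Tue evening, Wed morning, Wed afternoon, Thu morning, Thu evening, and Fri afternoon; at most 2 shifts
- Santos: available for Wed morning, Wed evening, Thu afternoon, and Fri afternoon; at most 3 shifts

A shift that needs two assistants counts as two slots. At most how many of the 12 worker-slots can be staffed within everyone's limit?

Total capacity across all assistants is 2+3+3+2+2+3 = 15, and 12 slots are needed, so at most 12 can be filled.
An assignment achieving 12: Tue afternoon→Horvat, Tue evening→Varga, Wed morning→Wu, Wed afternoon→Varga+Eriksen, Wed evening→Horvat, Thu morning→Wu, Thu afternoon→Wu, Thu evening→Andersen+Eriksen, Fri morning→Andersen, Fri afternoon→Andersen.
Loads: Horvat 2/2, Wu 3/3, Andersen 3/3, Varga 2/2, Eriksen 2/2, Santos 0/3.

12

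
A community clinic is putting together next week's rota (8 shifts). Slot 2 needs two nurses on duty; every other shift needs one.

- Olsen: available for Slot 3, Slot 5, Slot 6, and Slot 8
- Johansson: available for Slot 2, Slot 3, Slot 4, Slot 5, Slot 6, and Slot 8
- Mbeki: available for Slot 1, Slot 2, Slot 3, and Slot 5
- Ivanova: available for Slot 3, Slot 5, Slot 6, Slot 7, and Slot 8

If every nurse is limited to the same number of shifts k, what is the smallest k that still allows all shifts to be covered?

With 4 nurses and 9 worker-slots to fill, someone must work at least ⌈9/4⌉ = 3 shifts, so k ≥ 3.
k = 3 works: Slot 1→Mbeki, Slot 2→Johansson+Mbeki, Slot 3→Olsen, Slot 4→Johansson, Slot 5→Johansson, Slot 6→Olsen, Slot 7→Ivanova, Slot 8→Olsen.
Loads: Olsen 3, Johansson 3, Mbeki 2, Ivanova 1 — all ≤ 3.

3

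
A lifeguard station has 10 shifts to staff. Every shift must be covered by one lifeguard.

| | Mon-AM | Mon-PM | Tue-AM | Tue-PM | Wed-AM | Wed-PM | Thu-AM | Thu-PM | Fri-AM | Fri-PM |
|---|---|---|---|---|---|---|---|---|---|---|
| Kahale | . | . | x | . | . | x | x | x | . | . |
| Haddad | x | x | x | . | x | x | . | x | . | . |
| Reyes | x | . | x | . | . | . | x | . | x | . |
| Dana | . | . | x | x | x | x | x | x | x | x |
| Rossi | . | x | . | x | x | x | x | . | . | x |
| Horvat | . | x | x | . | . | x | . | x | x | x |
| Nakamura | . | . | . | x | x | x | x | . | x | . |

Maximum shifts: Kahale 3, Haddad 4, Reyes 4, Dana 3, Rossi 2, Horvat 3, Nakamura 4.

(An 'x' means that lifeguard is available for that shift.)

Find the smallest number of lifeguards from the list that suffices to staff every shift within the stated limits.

10 slots to fill and no one can take more than 4, so at least ⌈10/4⌉ = 3 lifeguards are needed.
Kahale, Haddad, and Dana alone can cover everything: Mon-AM→Haddad, Mon-PM→Haddad, Tue-AM→Kahale, Tue-PM→Dana, Wed-AM→Haddad, Wed-PM→Kahale, Thu-AM→Kahale, Thu-PM→Haddad, Fri-AM→Dana, Fri-PM→Dana.

3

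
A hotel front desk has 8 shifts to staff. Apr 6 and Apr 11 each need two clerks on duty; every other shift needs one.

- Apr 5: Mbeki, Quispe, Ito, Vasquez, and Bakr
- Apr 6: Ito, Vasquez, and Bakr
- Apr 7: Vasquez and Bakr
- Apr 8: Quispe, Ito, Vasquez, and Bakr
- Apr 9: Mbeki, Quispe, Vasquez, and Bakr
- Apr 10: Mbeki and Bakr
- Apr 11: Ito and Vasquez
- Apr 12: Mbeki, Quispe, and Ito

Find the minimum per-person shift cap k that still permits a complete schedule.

2

With 5 clerks and 10 worker-slots to fill, someone must work at least ⌈10/5⌉ = 2 shifts, so k ≥ 2.
k = 2 works: Apr 5→Bakr, Apr 6→Ito+Bakr, Apr 7→Vasquez, Apr 8→Quispe, Apr 9→Quispe, Apr 10→Mbeki, Apr 11→Ito+Vasquez, Apr 12→Mbeki.
Loads: Mbeki 2, Quispe 2, Ito 2, Vasquez 2, Bakr 2 — all ≤ 2.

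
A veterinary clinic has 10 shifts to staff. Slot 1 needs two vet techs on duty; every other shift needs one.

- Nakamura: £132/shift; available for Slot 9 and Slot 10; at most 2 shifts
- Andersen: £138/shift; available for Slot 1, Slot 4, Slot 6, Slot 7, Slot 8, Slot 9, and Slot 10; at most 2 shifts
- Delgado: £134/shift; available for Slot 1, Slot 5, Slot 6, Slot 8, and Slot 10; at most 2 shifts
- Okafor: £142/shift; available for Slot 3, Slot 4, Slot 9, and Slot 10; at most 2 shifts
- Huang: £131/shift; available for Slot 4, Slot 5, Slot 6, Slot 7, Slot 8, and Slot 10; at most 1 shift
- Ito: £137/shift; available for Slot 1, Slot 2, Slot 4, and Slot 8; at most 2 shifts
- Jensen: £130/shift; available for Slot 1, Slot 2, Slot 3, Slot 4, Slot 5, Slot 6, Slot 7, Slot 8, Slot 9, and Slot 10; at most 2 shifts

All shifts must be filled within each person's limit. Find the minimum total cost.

£1473

Picking the cheapest available vet tech for each shift independently would cost £1434, but that ignores the shift limits.
An optimal schedule: Slot 1→Ito+Andersen, Slot 2→Jensen, Slot 3→Jensen, Slot 4→Ito, Slot 5→Huang, Slot 6→Delgado, Slot 7→Andersen, Slot 8→Delgado, Slot 9→Nakamura, Slot 10→Nakamura.
Total: 137 + 138 + 130 + 130 + 137 + 131 + 134 + 138 + 134 + 132 + 132 = £1473.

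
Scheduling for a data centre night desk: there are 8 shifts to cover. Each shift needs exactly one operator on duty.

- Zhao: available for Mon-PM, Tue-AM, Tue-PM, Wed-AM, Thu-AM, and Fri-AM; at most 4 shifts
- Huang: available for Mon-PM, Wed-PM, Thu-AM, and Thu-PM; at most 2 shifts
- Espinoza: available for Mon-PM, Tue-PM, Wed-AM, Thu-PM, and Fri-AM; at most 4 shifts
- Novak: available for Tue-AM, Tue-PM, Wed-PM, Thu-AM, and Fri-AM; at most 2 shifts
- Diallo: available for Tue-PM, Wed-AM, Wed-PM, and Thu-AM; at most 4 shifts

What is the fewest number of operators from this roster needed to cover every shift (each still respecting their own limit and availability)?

3

8 slots to fill and no one can take more than 4, so at least ⌈8/4⌉ = 2 operators are needed.
No set of 2 operators can cover every shift (each such set leaves at least one shift with no one available or exceeds a cap).
Zhao, Huang, and Espinoza alone can cover everything: Mon-PM→Espinoza, Tue-AM→Zhao, Tue-PM→Zhao, Wed-AM→Zhao, Wed-PM→Huang, Thu-AM→Zhao, Thu-PM→Huang, Fri-AM→Espinoza.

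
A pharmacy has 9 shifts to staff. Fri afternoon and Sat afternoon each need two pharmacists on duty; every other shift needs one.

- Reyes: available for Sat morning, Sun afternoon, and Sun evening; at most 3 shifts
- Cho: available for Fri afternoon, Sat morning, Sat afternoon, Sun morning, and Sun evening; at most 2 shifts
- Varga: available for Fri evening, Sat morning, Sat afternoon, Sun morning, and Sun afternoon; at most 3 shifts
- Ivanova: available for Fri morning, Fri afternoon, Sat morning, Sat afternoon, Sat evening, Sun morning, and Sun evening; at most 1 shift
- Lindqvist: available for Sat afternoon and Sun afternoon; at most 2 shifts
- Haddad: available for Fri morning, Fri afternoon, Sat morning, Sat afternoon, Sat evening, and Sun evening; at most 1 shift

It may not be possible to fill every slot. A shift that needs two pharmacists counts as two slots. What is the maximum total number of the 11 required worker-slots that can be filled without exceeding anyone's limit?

Total capacity across all pharmacists is 3+2+3+1+2+1 = 12, and 11 slots are needed, so at most 11 can be filled.
Shifts {Fri morning, Fri afternoon, Sat evening} need 4 slots but only Cho, Ivanova, and Haddad are available for them, supplying at most 3 — so at least 1 slot must go unfilled.
An assignment achieving 10: Fri morning→Ivanova, Fri afternoon→Cho, Fri evening→Varga, Sat morning→Reyes, Sat afternoon→Varga+Lindqvist, Sat evening→Haddad, Sun morning→Cho, Sun afternoon→Reyes, Sun evening→Reyes.
Loads: Reyes 3/3, Cho 2/2, Varga 2/3, Ivanova 1/1, Lindqvist 1/2, Haddad 1/1.

10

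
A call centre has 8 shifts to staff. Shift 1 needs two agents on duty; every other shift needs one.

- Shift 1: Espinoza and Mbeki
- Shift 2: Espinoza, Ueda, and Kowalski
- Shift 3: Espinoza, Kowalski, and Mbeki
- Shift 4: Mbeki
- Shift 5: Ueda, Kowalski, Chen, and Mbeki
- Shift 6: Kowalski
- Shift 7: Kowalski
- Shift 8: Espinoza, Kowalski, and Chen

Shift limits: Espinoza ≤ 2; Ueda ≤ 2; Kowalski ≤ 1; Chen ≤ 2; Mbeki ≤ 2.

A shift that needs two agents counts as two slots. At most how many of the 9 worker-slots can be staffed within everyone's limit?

8

Total capacity across all agents is 2+2+1+2+2 = 9, and 9 slots are needed, so at most 9 can be filled.
Shifts {Shift 6, Shift 7} need 2 slots but only Kowalski are available for them, supplying at most 1 — so at least 1 slot must go unfilled.
An assignment achieving 8: Shift 1→Espinoza+Mbeki, Shift 2→Ueda, Shift 3→Espinoza, Shift 4→Mbeki, Shift 5→Ueda, Shift 6→Kowalski, Shift 8→Chen.
Loads: Espinoza 2/2, Ueda 2/2, Kowalski 1/1, Chen 1/2, Mbeki 2/2.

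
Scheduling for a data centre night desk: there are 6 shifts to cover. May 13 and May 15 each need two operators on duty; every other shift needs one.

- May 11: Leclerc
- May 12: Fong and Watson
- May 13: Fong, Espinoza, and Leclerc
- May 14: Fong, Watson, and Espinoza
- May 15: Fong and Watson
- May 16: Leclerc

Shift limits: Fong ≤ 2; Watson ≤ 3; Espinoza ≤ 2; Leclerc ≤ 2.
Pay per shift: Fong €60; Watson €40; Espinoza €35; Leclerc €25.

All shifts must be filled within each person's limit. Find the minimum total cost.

May 11 can only be covered by Leclerc, so that assignment is forced.
May 15 can only be covered by Fong and Watson, so that assignment is forced.
May 16 can only be covered by Leclerc, so that assignment is forced.
Picking the cheapest available operator for each shift independently would cost €285, but that ignores the shift limits.
An optimal schedule: May 11→Leclerc, May 12→Watson, May 13→Espinoza+Fong, May 14→Espinoza, May 15→Watson+Fong, May 16→Leclerc.
Total: 25 + 40 + 35 + 60 + 35 + 40 + 60 + 25 = €320.

€320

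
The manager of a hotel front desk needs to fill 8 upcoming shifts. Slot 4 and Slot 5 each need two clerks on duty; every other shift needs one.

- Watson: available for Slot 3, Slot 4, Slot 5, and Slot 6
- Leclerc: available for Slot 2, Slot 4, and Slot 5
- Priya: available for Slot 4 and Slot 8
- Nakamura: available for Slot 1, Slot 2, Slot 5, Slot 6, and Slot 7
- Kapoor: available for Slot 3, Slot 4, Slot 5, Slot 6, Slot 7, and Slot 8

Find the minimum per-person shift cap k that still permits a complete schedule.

With 5 clerks and 10 worker-slots to fill, someone must work at least ⌈10/5⌉ = 2 shifts, so k ≥ 2.
k = 2 works: Slot 1→Nakamura, Slot 2→Leclerc, Slot 3→Watson, Slot 4→Priya+Kapoor, Slot 5→Leclerc+Kapoor, Slot 6→Watson, Slot 7→Nakamura, Slot 8→Priya.
Loads: Watson 2, Leclerc 2, Priya 2, Nakamura 2, Kapoor 2 — all ≤ 2.

2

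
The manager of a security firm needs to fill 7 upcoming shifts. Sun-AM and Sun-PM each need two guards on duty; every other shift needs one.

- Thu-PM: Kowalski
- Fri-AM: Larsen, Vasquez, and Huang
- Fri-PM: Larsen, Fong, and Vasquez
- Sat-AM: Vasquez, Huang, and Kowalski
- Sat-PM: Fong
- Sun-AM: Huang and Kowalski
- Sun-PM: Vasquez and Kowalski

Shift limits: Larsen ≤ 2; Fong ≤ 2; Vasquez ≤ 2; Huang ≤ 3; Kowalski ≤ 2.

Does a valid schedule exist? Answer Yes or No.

No

Total capacity is 11 and 9 slots are needed, so capacity alone doesn't rule it out.
Shifts {Thu-PM, Sun-AM, Sun-PM} need 5 worker-slots in total, but the guards available for any of those shifts (Vasquez, Huang, and Kowalski) can supply at most 4 among them. So no valid schedule exists.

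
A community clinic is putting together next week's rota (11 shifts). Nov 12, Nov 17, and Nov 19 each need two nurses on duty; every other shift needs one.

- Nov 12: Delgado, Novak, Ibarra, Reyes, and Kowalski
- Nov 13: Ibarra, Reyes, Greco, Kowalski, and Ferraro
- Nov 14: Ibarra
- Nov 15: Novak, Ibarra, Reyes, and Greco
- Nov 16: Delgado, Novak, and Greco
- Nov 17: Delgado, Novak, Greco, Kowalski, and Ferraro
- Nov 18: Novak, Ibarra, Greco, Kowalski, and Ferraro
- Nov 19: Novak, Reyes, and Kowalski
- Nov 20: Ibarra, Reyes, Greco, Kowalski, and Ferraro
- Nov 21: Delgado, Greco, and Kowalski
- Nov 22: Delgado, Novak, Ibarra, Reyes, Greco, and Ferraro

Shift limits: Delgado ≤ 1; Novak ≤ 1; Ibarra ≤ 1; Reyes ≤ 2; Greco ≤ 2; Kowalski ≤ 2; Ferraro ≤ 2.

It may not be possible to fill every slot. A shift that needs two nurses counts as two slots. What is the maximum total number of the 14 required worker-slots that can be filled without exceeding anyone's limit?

11

Total capacity across all nurses is 1+1+1+2+2+2+2 = 11, and 14 slots are needed, so at most 11 can be filled.
An assignment achieving 11: Nov 12→Kowalski, Nov 13→Greco, Nov 14→Ibarra, Nov 15→Reyes, Nov 16→Delgado, Nov 17→Kowalski+Ferraro, Nov 18→Ferraro, Nov 19→Novak+Reyes, Nov 21→Greco.
Loads: Delgado 1/1, Novak 1/1, Ibarra 1/1, Reyes 2/2, Greco 2/2, Kowalski 2/2, Ferraro 2/2.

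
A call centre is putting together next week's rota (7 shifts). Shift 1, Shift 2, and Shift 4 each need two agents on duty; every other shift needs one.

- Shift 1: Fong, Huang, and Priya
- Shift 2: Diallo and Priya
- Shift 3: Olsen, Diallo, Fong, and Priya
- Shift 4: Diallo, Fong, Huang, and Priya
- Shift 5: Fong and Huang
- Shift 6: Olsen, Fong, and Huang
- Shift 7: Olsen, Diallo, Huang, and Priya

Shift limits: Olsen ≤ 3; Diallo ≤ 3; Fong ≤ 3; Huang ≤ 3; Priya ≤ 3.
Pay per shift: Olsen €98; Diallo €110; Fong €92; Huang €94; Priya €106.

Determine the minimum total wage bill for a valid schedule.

€970

Shift 2 can only be covered by Diallo and Priya, so that assignment is forced.
Picking the cheapest available agent for each shift independently would cost €958, but that ignores the shift limits.
An optimal schedule: Shift 1→Fong+Huang, Shift 2→Priya+Diallo, Shift 3→Olsen, Shift 4→Fong+Huang, Shift 5→Fong, Shift 6→Huang, Shift 7→Olsen.
Total: 92 + 94 + 106 + 110 + 98 + 92 + 94 + 92 + 94 + 98 = €970.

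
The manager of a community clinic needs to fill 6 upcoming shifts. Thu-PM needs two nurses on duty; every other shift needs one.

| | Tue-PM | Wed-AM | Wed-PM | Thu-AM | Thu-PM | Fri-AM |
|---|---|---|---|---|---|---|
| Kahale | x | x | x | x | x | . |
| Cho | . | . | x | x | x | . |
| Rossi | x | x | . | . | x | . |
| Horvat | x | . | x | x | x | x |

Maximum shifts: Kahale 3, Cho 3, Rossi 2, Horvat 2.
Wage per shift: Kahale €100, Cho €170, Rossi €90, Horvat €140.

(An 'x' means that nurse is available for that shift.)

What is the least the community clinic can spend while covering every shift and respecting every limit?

€760

Fri-AM can only be covered by Horvat, so that assignment is forced.
Picking the cheapest available nurse for each shift independently would cost €710, but that ignores the shift limits.
An optimal schedule: Tue-PM→Rossi, Wed-AM→Rossi, Wed-PM→Kahale, Thu-AM→Kahale, Thu-PM→Kahale+Horvat, Fri-AM→Horvat.
Total: 90 + 90 + 100 + 100 + 100 + 140 + 140 = €760.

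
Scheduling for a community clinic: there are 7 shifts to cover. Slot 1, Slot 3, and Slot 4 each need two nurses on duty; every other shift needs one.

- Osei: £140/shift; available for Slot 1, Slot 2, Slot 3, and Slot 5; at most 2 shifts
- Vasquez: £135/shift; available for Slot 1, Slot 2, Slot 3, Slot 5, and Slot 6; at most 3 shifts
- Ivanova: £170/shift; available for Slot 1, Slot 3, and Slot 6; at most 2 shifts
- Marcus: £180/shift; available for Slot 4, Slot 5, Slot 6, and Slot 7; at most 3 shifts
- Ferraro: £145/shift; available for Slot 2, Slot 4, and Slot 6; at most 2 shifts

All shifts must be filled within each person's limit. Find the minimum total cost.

£1505

Slot 4 can only be covered by Marcus and Ferraro, so that assignment is forced.
Slot 7 can only be covered by Marcus, so that assignment is forced.
Picking the cheapest available nurse for each shift independently would cost £1460, but that ignores the shift limits.
An optimal schedule: Slot 1→Vasquez+Osei, Slot 2→Vasquez, Slot 3→Vasquez+Ivanova, Slot 4→Ferraro+Marcus, Slot 5→Osei, Slot 6→Ferraro, Slot 7→Marcus.
Total: 135 + 140 + 135 + 135 + 170 + 145 + 180 + 140 + 145 + 180 = £1505.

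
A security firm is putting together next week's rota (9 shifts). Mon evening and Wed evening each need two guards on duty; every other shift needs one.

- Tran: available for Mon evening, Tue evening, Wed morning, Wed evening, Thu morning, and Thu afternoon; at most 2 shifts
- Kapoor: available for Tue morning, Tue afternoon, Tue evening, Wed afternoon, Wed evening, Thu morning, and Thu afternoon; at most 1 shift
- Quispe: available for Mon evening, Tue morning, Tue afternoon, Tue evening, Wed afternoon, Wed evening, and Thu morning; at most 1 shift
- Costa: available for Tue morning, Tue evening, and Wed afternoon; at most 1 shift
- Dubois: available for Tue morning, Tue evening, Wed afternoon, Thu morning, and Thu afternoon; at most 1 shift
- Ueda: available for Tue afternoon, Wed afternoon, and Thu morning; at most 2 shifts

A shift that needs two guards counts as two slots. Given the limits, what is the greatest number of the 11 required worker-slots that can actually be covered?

8

Total capacity across all guards is 2+1+1+1+1+2 = 8, and 11 slots are needed, so at most 8 can be filled.
An assignment achieving 8: Mon evening→Tran+Quispe, Tue morning→Costa, Tue afternoon→Kapoor, Wed morning→Tran, Wed afternoon→Ueda, Thu morning→Ueda, Thu afternoon→Dubois.
Loads: Tran 2/2, Kapoor 1/1, Quispe 1/1, Costa 1/1, Dubois 1/1, Ueda 2/2.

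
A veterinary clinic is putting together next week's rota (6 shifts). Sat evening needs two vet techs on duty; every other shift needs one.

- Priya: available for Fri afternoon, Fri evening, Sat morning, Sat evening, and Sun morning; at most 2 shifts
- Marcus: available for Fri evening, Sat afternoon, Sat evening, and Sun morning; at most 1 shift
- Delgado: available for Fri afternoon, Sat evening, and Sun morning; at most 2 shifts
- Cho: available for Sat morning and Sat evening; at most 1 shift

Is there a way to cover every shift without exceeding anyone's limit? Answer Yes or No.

No

Total capacity is 2+1+2+1 = 6 but 7 worker-slots are needed — infeasible.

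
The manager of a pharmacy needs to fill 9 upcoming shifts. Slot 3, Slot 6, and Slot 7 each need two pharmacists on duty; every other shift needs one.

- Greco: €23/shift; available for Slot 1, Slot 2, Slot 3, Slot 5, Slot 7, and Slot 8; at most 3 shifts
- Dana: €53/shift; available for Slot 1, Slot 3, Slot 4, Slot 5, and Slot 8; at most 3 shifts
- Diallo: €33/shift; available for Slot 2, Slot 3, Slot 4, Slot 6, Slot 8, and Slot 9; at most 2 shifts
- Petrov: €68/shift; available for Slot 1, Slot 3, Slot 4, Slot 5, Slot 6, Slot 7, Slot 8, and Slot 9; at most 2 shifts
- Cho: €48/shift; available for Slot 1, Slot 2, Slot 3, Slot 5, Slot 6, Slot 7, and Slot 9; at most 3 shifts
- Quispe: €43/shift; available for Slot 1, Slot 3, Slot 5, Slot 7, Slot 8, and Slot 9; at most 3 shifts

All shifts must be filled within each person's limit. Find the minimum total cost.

Picking the cheapest available pharmacist for each shift independently would cost €361, but that ignores the shift limits.
An optimal schedule: Slot 1→Greco, Slot 2→Greco, Slot 3→Cho+Dana, Slot 4→Diallo, Slot 5→Greco, Slot 6→Diallo+Cho, Slot 7→Quispe+Cho, Slot 8→Quispe, Slot 9→Quispe.
Total: 23 + 23 + 48 + 53 + 33 + 23 + 33 + 48 + 43 + 48 + 43 + 43 = €461.

€461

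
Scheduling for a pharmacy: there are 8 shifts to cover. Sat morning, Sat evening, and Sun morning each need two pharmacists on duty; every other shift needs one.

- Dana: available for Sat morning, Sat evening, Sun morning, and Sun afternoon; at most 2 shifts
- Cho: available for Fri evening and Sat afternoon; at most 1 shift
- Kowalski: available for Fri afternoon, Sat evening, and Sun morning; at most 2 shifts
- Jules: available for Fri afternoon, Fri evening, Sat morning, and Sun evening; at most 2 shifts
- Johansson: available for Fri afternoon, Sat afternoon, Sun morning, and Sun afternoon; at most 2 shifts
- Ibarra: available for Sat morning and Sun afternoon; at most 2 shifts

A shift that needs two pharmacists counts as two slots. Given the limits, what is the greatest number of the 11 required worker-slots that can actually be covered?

Total capacity across all pharmacists is 2+1+2+2+2+2 = 11, and 11 slots are needed, so at most 11 can be filled.
An assignment achieving 11: Fri afternoon→Kowalski, Fri evening→Cho, Sat morning→Jules+Ibarra, Sat afternoon→Johansson, Sat evening→Dana+Kowalski, Sun morning→Dana+Johansson, Sun afternoon→Ibarra, Sun evening→Jules.
Loads: Dana 2/2, Cho 1/1, Kowalski 2/2, Jules 2/2, Johansson 2/2, Ibarra 2/2.

11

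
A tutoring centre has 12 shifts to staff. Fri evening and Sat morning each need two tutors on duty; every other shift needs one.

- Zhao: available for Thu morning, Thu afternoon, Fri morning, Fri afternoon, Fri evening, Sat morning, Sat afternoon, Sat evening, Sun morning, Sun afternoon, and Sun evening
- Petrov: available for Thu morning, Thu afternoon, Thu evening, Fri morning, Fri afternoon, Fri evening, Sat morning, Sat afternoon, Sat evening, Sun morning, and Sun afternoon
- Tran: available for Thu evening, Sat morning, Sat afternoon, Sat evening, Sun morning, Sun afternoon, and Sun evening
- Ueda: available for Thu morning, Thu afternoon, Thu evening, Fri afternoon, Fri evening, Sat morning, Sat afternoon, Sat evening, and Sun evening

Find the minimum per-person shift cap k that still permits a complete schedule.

With 4 tutors and 14 worker-slots to fill, someone must work at least ⌈14/4⌉ = 4 shifts, so k ≥ 4.
k = 4 works: Thu morning→Zhao, Thu afternoon→Zhao, Thu evening→Petrov, Fri morning→Zhao, Fri afternoon→Zhao, Fri evening→Petrov+Ueda, Sat morning→Tran+Ueda, Sat afternoon→Tran, Sat evening→Tran, Sun morning→Petrov, Sun afternoon→Petrov, Sun evening→Tran.
Loads: Zhao 4, Petrov 4, Tran 4, Ueda 2 — all ≤ 4.

4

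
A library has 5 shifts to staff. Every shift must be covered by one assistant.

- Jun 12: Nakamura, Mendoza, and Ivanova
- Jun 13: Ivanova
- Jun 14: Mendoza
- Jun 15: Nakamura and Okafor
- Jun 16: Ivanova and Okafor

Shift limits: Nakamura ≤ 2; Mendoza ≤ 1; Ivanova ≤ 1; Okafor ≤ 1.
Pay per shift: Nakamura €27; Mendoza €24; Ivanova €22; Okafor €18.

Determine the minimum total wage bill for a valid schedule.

€118

Jun 13 can only be covered by Ivanova, so that assignment is forced.
Jun 14 can only be covered by Mendoza, so that assignment is forced.
Picking the cheapest available assistant for each shift independently would cost €104, but that ignores the shift limits.
An optimal schedule: Jun 12→Nakamura, Jun 13→Ivanova, Jun 14→Mendoza, Jun 15→Nakamura, Jun 16→Okafor.
Total: 27 + 22 + 24 + 27 + 18 = €118.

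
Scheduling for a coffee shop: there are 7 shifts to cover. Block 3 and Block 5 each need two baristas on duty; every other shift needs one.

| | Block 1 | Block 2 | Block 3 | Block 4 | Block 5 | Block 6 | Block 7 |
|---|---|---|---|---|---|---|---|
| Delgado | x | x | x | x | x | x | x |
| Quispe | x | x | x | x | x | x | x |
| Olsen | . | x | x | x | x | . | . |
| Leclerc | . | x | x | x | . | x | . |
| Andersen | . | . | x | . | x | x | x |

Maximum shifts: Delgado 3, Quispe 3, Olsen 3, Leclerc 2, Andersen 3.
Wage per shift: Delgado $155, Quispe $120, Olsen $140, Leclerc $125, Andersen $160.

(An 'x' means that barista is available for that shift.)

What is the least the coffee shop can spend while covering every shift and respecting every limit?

Picking the cheapest available barista for each shift independently would cost $1105, but that ignores the shift limits.
An optimal schedule: Block 1→Quispe, Block 2→Quispe, Block 3→Leclerc+Olsen, Block 4→Olsen, Block 5→Olsen+Delgado, Block 6→Leclerc, Block 7→Quispe.
Total: 120 + 120 + 125 + 140 + 140 + 140 + 155 + 125 + 120 = $1185.

$1185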